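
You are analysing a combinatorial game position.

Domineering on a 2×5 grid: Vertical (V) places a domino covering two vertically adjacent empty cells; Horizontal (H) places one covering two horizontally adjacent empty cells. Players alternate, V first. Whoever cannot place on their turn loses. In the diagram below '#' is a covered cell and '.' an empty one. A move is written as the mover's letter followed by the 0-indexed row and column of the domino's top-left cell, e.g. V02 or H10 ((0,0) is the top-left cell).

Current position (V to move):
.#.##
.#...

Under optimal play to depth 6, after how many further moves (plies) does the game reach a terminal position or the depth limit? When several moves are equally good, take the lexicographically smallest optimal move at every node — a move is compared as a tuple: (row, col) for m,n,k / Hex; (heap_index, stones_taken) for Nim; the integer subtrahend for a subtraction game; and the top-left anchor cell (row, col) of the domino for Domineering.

PV length from [.#.##/.#...]: 3 plies

ply 1, V at .#.##/.#... | V00=-1→##.##/##...; V02=+1→.####/.##..*
ply 2, H at .####/.##.. | H13=-1→.####/.####*
ply 3, V at .####/.#### | V00=+1→#####/#####*
ply 4: #####/##### is terminal -1 (H); from .#.##/.#... depth 6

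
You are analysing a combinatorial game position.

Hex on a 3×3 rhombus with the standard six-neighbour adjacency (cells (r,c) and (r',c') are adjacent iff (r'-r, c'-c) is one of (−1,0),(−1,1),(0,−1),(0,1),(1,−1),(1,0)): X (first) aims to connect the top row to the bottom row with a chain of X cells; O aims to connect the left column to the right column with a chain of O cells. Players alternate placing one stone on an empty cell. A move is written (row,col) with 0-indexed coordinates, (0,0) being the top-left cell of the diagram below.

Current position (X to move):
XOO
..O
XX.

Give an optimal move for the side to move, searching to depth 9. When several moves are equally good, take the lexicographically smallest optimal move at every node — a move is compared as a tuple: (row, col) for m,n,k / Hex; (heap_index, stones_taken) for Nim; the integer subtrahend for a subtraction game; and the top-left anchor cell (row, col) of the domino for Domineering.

X's best at [XOO/..O/XX.]: (1,0)

p1 X@[XOO/..O/XX.]: (1,0)[XOO/X.O/XX.]+1* (1,1)[XOO/.XO/XX.]-1 (2,2)[XOO/..O/XXX]-1
p2 O@[XOO/X.O/XX.] terminal -1; root [XOO/..O/XX.] d9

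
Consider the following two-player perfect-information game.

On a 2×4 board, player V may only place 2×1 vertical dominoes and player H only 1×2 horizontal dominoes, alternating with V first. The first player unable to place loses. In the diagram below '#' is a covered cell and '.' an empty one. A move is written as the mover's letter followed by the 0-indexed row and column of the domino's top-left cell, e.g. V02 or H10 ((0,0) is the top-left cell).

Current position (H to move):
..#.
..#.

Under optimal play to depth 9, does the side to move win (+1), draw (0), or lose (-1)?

value(..#./..#., H) = +1

[..#./..#.] H move#1: H00:+1/###./..#.*, H10:+1/..#./###.
[###./..#.] V move#2: V03:-1/####/..##*
[####/..##] H move#3: H10:+1/####/####*
[####/####] end (terminal -1, V#4); searched ..#./..#. to 9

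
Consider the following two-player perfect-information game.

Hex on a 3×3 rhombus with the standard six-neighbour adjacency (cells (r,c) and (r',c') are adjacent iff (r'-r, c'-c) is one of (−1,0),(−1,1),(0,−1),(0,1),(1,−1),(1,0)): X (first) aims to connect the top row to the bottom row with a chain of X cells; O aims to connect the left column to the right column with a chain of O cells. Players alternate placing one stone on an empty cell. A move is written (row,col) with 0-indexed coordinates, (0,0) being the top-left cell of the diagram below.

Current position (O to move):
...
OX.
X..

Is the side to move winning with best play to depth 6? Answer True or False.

p1 O@[.../OX./X..]: (0,0)[O../OX./X..]-1* (0,1)[.O./OX./X..]-1 (0,2)[..O/OX./X..]-1 (1,2)[.../OXO/X..]-1 (2,1)[.../OX./XO.]-1 (2,2)[.../OX./X.O]-1
p2 X@[O../OX./X..]: (0,1)[OX./OX./X..]+1* (0,2)[O.X/OX./X..]+1 (1,2)[O../OXX/X..]+1 (2,1)[O../OX./XX.]+1 (2,2)[O../OX./X.X]+1
p3 O@[OX./OX./X..] terminal -1; root [.../OX./X..] d6

O winning at [.../OX./X..]: False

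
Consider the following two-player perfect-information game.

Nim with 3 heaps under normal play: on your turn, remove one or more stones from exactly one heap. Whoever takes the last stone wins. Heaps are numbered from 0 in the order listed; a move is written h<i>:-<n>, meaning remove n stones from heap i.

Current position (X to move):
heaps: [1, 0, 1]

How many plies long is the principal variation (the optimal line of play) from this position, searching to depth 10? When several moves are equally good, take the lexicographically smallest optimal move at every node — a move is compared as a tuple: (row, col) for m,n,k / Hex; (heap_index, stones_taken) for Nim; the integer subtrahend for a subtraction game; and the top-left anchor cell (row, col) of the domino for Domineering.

ply 1, X at (1,0,1) | h0:-1=-1→(0,0,1)*; h2:-1=-1→(1,0,0)
ply 2, O at (0,0,1) | h2:-1=+1→(0,0,0)*
ply 3: (0,0,0) is terminal -1 (X); from (1,0,1) depth 10

PV length from [(1,0,1)]: 2 plies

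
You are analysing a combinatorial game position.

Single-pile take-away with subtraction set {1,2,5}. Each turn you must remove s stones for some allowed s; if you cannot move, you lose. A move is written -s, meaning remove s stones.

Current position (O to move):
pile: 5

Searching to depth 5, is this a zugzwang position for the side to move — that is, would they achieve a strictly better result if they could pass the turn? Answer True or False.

zugzwang(5, O) = False

[5] O move#1: -1:-1/4, -2:+1/3*, -5:+1/0
[3] X move#2: -1:-1/2*, -2:-1/1
[2] O move#3: -1:-1/1, -2:+1/0*
[0] end (terminal -1, X#4); searched 5 to 5
pass branch (X moves first from the same position):
  | [5] X move#1: -1:-1/4, -2:+1/3*, -5:+1/0
  | [3] O move#2: -1:-1/2*, -2:-1/1
  | [2] X move#3: -1:-1/1, -2:+1/0*
  | [0] end (terminal -1, O#4); searched 5 to 5
O moving scores +1; O passing scores -1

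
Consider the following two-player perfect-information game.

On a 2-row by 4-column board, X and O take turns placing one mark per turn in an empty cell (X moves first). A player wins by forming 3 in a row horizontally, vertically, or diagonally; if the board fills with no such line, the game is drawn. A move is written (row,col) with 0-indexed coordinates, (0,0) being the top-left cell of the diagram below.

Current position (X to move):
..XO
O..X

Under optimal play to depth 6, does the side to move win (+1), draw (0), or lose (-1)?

value(..XO/O..X, X) = 0

p1 X@[..XO/O..X]: (0,0)[X.XO/O..X]+0* (0,1)[.XXO/O..X]+0 (1,1)[..XO/OX.X]+0 (1,2)[..XO/O.XX]+0
p2 O@[X.XO/O..X]: (0,1)[XOXO/O..X]+0* (1,1)[X.XO/OO.X]-1 (1,2)[X.XO/O.OX]-1
p3 X@[XOXO/O..X]: (1,1)[XOXO/OX.X]+0* (1,2)[XOXO/O.XX]+0
p4 O@[XOXO/OX.X]: (1,2)[XOXO/OXOX]+0*
p5 X@[XOXO/OXOX] terminal +0; root [..XO/O..X] d6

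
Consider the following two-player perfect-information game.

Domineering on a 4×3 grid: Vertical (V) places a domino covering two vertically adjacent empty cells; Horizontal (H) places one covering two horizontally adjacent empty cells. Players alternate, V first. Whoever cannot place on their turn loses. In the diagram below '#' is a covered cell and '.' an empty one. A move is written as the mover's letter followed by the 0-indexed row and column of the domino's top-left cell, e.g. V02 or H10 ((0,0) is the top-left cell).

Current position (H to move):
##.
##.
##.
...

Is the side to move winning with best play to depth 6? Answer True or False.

[##./##./##./...] H move#1: H30:-1/##./##./##./##.*, H31:-1/##./##./##./.##
[##./##./##./##.] V move#2: V02:+1/###/###/##./##.*, V12:+1/##./###/###/##., V22:+1/##./##./###/###
[###/###/##./##.] end (terminal -1, H#3); searched ##./##./##./... to 6

H winning at [##./##./##./...]: False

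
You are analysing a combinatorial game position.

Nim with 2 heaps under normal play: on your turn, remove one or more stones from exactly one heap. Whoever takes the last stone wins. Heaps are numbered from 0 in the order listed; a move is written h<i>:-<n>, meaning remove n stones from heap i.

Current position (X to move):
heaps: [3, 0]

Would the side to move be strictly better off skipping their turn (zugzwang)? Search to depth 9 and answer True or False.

zugzwang((3,0), X) = False

p1 X@[(3,0)]: h0:-1[(2,0)]-1 h0:-2[(1,0)]-1 h0:-3[(0,0)]+1*
p2 O@[(0,0)] terminal -1; root [(3,0)] d9
suppose X passes — search the same position with O to move:
pass> p1 O@[(3,0)]: h0:-1[(2,0)]-1 h0:-2[(1,0)]-1 h0:-3[(0,0)]+1*
pass> p2 X@[(0,0)] terminal -1; root [(3,0)] d9
for X: play +1, pass -1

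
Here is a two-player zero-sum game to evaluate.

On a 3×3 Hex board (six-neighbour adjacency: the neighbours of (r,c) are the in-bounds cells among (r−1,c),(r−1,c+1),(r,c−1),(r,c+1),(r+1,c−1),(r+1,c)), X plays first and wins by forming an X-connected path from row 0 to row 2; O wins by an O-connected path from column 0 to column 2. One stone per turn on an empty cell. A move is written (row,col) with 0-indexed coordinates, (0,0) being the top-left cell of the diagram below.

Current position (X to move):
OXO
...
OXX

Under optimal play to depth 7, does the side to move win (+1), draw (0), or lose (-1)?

value(OXO/.../OXX, X) = +1

ply 1, X at OXO/.../OXX | (1,0)=-1→OXO/X../OXX; (1,1)=+1→OXO/.X./OXX*; (1,2)=-1→OXO/..X/OXX
ply 2: OXO/.X./OXX is terminal -1 (O); from OXO/.../OXX depth 7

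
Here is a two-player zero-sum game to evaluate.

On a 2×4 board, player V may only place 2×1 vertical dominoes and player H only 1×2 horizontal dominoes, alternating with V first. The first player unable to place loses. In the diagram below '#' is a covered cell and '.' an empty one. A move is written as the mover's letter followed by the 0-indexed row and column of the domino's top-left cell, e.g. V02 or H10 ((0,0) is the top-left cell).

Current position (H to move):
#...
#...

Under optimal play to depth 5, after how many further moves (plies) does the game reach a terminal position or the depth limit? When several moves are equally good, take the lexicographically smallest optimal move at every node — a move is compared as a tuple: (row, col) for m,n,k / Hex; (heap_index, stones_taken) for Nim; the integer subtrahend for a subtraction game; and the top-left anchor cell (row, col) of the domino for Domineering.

PV length from [#.../#...]: 3 plies

ply 1, H at #.../#... | H01=+1→###./#...*; H02=+1→#.##/#...; H11=+1→#.../###.; H12=+1→#.../#.##
ply 2, V at ###./#... | V03=-1→####/#..#*
ply 3, H at ####/#..# | H11=+1→####/####*
ply 4: ####/#### is terminal -1 (V); from #.../#... depth 5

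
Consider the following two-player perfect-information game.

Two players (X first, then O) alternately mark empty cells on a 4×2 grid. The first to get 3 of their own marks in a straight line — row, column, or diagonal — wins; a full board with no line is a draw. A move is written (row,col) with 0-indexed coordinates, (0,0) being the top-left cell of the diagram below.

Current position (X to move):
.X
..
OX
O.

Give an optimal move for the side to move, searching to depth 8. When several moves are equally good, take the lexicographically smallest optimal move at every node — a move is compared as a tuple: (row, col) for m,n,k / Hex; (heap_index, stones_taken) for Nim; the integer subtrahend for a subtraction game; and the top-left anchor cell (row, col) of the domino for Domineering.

X's best at [.X/../OX/O.]: (1,1)

ply 1, X at .X/../OX/O. | (0,0)=-1→XX/../OX/O.; (1,0)=+0→.X/X./OX/O.; (1,1)=+1→.X/.X/OX/O.*; (3,1)=-1→.X/../OX/OX
ply 2: .X/.X/OX/O. is terminal -1 (O); from .X/../OX/O. depth 8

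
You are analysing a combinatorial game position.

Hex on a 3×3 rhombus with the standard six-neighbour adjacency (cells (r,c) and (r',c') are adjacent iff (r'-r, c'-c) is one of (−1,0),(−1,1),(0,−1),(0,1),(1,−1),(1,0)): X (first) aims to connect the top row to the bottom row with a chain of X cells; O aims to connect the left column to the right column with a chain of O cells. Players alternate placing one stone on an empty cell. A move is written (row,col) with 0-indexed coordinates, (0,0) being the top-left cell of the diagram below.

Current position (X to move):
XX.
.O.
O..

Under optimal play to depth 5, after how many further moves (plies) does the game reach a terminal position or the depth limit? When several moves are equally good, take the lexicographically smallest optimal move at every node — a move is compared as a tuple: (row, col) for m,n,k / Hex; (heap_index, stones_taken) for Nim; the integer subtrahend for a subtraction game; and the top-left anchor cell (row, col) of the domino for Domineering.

PV length from [XX./.O./O..]: 2 plies

[XX./.O./O..] X move#1: (0,2):-1/XXX/.O./O..*, (1,0):-1/XX./XO./O.., (1,2):-1/XX./.OX/O.., (2,1):-1/XX./.O./OX., (2,2):-1/XX./.O./O.X
[XXX/.O./O..] O move#2: (1,0):-1/XXX/OO./O.., (1,2):+1/XXX/.OO/O..*, (2,1):+1/XXX/.O./OO., (2,2):+1/XXX/.O./O.O
[XXX/.OO/O..] end (terminal -1, X#3); searched XX./.O./O.. to 5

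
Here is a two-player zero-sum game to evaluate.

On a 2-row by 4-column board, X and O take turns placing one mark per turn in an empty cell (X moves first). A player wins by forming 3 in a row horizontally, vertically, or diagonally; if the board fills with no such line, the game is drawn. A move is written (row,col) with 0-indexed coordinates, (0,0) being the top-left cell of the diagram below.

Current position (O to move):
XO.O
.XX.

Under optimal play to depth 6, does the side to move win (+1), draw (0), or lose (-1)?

p1 O@[XO.O/.XX.]: (0,2)[XOOO/.XX.]+1* (1,0)[XO.O/OXX.]-1 (1,3)[XO.O/.XXO]-1
p2 X@[XOOO/.XX.] terminal -1; root [XO.O/.XX.] d6

value(XO.O/.XX., O) = +1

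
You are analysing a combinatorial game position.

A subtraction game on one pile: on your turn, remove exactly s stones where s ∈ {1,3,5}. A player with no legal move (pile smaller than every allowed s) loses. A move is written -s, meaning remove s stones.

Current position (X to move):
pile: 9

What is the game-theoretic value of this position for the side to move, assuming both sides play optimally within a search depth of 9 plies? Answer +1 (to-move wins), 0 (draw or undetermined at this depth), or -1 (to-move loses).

value(9, X) = +1

ply 1, X at 9 | -1=+1→8*; -3=+1→6; -5=+1→4
ply 2, O at 8 | -1=-1→7*; -3=-1→5; -5=-1→3
ply 3, X at 7 | -1=+1→6*; -3=+1→4; -5=+1→2
ply 4, O at 6 | -1=-1→5*; -3=-1→3; -5=-1→1
ply 5, X at 5 | -1=+1→4*; -3=+1→2; -5=+1→0
ply 6, O at 4 | -1=-1→3*; -3=-1→1
ply 7, X at 3 | -1=+1→2*; -3=+1→0
ply 8, O at 2 | -1=-1→1*
ply 9, X at 1 | -1=+1→0*
ply 10: 0 is terminal -1 (O); from 9 depth 9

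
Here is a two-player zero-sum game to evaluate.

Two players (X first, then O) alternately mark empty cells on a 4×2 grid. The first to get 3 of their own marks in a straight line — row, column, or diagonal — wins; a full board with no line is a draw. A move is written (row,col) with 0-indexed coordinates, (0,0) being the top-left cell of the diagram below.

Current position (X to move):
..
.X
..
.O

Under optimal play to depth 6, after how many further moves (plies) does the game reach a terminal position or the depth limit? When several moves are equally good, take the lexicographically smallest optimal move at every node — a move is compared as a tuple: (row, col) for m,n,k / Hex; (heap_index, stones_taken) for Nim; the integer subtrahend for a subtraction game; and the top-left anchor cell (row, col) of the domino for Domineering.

ply 1, X at ../.X/../.O | (0,0)=+0→X./.X/../.O*; (0,1)=+0→.X/.X/../.O; (1,0)=+0→../XX/../.O; (2,0)=+0→../.X/X./.O; (2,1)=+0→../.X/.X/.O; (3,0)=+0→../.X/../XO
ply 2, O at X./.X/../.O | (0,1)=+0→XO/.X/../.O*; (1,0)=+0→X./OX/../.O; (2,0)=+0→X./.X/O./.O; (2,1)=+0→X./.X/.O/.O; (3,0)=+0→X./.X/../OO
ply 3, X at XO/.X/../.O | (1,0)=+0→XO/XX/../.O*; (2,0)=+0→XO/.X/X./.O; (2,1)=+0→XO/.X/.X/.O; (3,0)=+0→XO/.X/../XO
ply 4, O at XO/XX/../.O | (2,0)=+0→XO/XX/O./.O*; (2,1)=-1→XO/XX/.O/.O; (3,0)=-1→XO/XX/../OO
ply 5, X at XO/XX/O./.O | (2,1)=+0→XO/XX/OX/.O*; (3,0)=+0→XO/XX/O./XO
ply 6, O at XO/XX/OX/.O | (3,0)=+0→XO/XX/OX/OO*
ply 7: XO/XX/OX/OO is terminal +0 (X); from ../.X/../.O depth 6

PV length from [../.X/../.O]: 6 plies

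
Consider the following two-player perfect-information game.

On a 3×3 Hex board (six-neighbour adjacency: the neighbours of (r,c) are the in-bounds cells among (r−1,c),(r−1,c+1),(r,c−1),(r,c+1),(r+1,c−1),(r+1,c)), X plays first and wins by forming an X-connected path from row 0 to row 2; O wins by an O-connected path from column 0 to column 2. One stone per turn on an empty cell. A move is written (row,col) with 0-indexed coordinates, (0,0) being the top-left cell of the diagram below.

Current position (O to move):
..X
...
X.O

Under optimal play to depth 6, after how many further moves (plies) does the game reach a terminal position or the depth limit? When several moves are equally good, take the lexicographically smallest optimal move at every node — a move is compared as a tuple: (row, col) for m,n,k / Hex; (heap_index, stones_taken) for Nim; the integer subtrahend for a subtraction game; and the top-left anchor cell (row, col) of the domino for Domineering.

PV length from [..X/.../X.O]: 4 plies

[..X/.../X.O] O move#1: (0,0):-1/O.X/.../X.O*, (0,1):-1/.OX/.../X.O, (1,0):-1/..X/O../X.O, (1,1):-1/..X/.O./X.O, (1,2):-1/..X/..O/X.O, (2,1):-1/..X/.../XOO
[O.X/.../X.O] X move#2: (0,1):+1/OXX/.../X.O*, (1,0):+1/O.X/X../X.O, (1,1):+1/O.X/.X./X.O, (1,2):+1/O.X/..X/X.O, (2,1):+1/O.X/.../XXO
[OXX/.../X.O] O move#3: (1,0):-1/OXX/O../X.O*, (1,1):-1/OXX/.O./X.O, (1,2):-1/OXX/..O/X.O, (2,1):-1/OXX/.../XOO
[OXX/O../X.O] X move#4: (1,1):+1/OXX/OX./X.O*, (1,2):+1/OXX/O.X/X.O, (2,1):+1/OXX/O../XXO
[OXX/OX./X.O] end (terminal -1, O#5); searched ..X/.../X.O to 6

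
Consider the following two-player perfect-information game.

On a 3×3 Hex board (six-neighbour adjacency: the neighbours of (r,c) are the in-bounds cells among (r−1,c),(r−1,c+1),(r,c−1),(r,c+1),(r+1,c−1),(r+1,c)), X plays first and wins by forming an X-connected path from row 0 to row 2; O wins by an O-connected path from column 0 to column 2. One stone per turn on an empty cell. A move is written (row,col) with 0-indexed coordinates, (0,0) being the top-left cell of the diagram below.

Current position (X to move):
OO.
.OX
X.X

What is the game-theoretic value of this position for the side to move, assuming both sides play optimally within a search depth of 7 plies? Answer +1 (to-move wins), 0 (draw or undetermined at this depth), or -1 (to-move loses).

value(OO./.OX/X.X, X) = +1

ply 1, X at OO./.OX/X.X | (0,2)=+1→OOX/.OX/X.X*; (1,0)=-1→OO./XOX/X.X; (2,1)=-1→OO./.OX/XXX
ply 2: OOX/.OX/X.X is terminal -1 (O); from OO./.OX/X.X depth 7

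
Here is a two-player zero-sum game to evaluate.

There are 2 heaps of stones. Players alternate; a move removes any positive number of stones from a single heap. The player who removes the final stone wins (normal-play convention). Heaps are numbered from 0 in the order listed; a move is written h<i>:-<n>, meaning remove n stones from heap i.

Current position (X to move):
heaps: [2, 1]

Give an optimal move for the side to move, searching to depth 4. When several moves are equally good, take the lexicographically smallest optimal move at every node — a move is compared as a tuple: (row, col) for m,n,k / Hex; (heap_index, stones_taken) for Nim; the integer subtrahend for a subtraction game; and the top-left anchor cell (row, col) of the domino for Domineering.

p1 X@[(2,1)]: h0:-1[(1,1)]+1* h0:-2[(0,1)]-1 h1:-1[(2,0)]-1
p2 O@[(1,1)]: h0:-1[(0,1)]-1* h1:-1[(1,0)]-1
p3 X@[(0,1)]: h1:-1[(0,0)]+1*
p4 O@[(0,0)] terminal -1; root [(2,1)] d4

X's best at [(2,1)]: h0:-1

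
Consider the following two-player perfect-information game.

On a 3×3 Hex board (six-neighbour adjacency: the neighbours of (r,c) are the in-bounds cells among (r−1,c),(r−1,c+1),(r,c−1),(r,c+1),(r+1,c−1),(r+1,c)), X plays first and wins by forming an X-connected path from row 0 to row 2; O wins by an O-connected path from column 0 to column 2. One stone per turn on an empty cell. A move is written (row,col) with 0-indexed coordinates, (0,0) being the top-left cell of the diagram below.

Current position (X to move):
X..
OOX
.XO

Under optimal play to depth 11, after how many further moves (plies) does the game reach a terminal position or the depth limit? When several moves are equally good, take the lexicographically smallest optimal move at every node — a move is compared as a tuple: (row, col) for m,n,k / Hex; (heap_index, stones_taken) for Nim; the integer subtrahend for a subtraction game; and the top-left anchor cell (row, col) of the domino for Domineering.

PV length from [X../OOX/.XO]: 1 ply

ply 1, X at X../OOX/.XO | (0,1)=-1→XX./OOX/.XO; (0,2)=+1→X.X/OOX/.XO*; (2,0)=-1→X../OOX/XXO
ply 2: X.X/OOX/.XO is terminal -1 (O); from X../OOX/.XO depth 11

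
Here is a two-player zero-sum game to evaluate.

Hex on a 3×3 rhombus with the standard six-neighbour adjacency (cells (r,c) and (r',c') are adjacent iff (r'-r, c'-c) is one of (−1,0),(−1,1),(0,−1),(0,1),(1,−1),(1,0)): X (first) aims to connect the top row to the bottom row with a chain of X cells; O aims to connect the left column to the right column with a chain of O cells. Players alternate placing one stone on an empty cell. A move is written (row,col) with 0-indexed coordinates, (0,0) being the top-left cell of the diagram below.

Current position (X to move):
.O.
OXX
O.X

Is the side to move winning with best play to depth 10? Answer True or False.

X winning at [.O./OXX/O.X]: True

ply 1, X at .O./OXX/O.X | (0,0)=-1→XO./OXX/O.X; (0,2)=+1→.OX/OXX/O.X*; (2,1)=-1→.O./OXX/OXX
ply 2: .OX/OXX/O.X is terminal -1 (O); from .O./OXX/O.X depth 10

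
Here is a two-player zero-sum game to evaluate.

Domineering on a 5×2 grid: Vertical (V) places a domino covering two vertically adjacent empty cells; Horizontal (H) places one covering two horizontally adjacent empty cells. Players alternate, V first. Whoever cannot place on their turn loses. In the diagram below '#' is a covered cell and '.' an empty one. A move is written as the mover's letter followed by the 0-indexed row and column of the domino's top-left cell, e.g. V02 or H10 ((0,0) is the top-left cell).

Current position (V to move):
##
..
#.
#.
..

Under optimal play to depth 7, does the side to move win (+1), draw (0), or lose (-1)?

p1 V@[##/../#./#./..]: V11[##/.#/##/#./..]-1* V21[##/../##/##/..]-1 V31[##/../#./##/.#]-1
p2 H@[##/.#/##/#./..]: H40[##/.#/##/#./##]+1*
p3 V@[##/.#/##/#./##] terminal -1; root [##/../#./#./..] d7

value(##/../#./#./.., V) = -1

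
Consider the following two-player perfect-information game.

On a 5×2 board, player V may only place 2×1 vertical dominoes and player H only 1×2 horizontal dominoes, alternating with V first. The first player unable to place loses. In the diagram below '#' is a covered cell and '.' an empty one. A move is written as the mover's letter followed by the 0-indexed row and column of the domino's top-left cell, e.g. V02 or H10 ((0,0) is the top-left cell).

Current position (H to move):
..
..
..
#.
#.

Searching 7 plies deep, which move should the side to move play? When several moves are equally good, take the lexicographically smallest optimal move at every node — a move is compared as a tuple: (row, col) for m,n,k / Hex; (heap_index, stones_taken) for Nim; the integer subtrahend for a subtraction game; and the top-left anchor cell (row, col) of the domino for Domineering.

H's best at [../../../#./#.]: H10

[../../../#./#.] H move#1: H00:-1/##/../../#./#., H10:+1/../##/../#./#.*, H20:-1/../../##/#./#.
[../##/../#./#.] V move#2: V21:-1/../##/.#/##/#.*, V31:-1/../##/../##/##
[../##/.#/##/#.] H move#3: H00:+1/##/##/.#/##/#.*
[##/##/.#/##/#.] end (terminal -1, V#4); searched ../../../#./#. to 7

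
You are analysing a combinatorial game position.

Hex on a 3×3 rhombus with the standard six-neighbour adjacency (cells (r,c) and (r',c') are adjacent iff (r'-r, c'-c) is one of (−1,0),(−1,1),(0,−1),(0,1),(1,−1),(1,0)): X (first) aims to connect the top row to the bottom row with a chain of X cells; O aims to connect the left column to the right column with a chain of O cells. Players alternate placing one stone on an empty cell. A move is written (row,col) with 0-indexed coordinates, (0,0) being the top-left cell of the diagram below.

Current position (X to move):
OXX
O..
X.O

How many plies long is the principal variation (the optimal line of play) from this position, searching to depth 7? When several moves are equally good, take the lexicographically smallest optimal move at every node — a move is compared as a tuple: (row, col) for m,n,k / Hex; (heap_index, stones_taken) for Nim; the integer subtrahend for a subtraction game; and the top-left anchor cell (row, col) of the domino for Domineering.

p1 X@[OXX/O../X.O]: (1,1)[OXX/OX./X.O]+1* (1,2)[OXX/O.X/X.O]+1 (2,1)[OXX/O../XXO]+1
p2 O@[OXX/OX./X.O] terminal -1; root [OXX/O../X.O] d7

PV length from [OXX/O../X.O]: 1 ply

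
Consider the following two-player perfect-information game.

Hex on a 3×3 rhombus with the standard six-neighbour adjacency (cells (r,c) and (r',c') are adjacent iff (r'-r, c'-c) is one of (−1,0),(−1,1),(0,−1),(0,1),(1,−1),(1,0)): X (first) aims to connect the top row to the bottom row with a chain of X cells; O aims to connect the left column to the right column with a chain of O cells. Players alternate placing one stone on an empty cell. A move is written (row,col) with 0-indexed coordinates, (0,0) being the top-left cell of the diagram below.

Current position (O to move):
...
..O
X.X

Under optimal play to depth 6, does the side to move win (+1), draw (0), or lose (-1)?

ply 1, O at .../..O/X.X | (0,0)=-1→O../..O/X.X; (0,1)=+1→.O./..O/X.X*; (0,2)=-1→..O/..O/X.X; (1,0)=-1→.../O.O/X.X; (1,1)=-1→.../.OO/X.X; (2,1)=-1→.../..O/XOX
ply 2, X at .O./..O/X.X | (0,0)=-1→XO./..O/X.X*; (0,2)=-1→.OX/..O/X.X; (1,0)=-1→.O./X.O/X.X; (1,1)=-1→.O./.XO/X.X; (2,1)=-1→.O./..O/XXX
ply 3, O at XO./..O/X.X | (0,2)=-1→XOO/..O/X.X; (1,0)=+1→XO./O.O/X.X*; (1,1)=-1→XO./.OO/X.X; (2,1)=-1→XO./..O/XOX
ply 4, X at XO./O.O/X.X | (0,2)=-1→XOX/O.O/X.X*; (1,1)=-1→XO./OXO/X.X; (2,1)=-1→XO./O.O/XXX
ply 5, O at XOX/O.O/X.X | (1,1)=+1→XOX/OOO/X.X*; (2,1)=-1→XOX/O.O/XOX
ply 6: XOX/OOO/X.X is terminal -1 (X); from .../..O/X.X depth 6

value(.../..O/X.X, O) = +1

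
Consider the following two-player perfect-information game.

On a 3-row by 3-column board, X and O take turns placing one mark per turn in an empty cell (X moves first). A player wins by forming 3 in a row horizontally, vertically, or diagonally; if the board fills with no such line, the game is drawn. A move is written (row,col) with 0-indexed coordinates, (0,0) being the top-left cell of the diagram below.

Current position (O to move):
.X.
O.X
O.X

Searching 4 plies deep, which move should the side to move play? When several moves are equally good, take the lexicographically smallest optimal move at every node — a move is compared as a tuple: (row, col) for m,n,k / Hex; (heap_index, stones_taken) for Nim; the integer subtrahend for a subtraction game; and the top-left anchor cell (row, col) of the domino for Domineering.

O's best at [.X./O.X/O.X]: (0,0)

p1 O@[.X./O.X/O.X]: (0,0)[OX./O.X/O.X]+1* (0,2)[.XO/O.X/O.X]+1 (1,1)[.X./OOX/O.X]-1 (2,1)[.X./O.X/OOX]-1
p2 X@[OX./O.X/O.X] terminal -1; root [.X./O.X/O.X] d4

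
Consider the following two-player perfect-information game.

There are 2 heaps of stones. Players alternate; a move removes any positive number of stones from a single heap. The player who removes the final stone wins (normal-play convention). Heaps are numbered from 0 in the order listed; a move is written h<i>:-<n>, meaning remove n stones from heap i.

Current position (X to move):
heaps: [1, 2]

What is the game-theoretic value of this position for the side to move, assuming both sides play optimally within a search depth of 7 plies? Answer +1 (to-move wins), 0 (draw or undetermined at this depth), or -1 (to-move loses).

[(1,2)] X move#1: h0:-1:-1/(0,2), h1:-1:+1/(1,1)*, h1:-2:-1/(1,0)
[(1,1)] O move#2: h0:-1:-1/(0,1)*, h1:-1:-1/(1,0)
[(0,1)] X move#3: h1:-1:+1/(0,0)*
[(0,0)] end (terminal -1, O#4); searched (1,2) to 7

value((1,2), X) = +1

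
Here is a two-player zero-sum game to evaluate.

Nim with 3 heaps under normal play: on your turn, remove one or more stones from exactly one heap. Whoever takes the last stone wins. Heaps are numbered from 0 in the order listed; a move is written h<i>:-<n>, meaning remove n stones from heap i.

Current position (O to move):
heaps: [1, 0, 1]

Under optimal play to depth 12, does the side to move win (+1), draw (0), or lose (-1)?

[(1,0,1)] O move#1: h0:-1:-1/(0,0,1)*, h2:-1:-1/(1,0,0)
[(0,0,1)] X move#2: h2:-1:+1/(0,0,0)*
[(0,0,0)] end (terminal -1, O#3); searched (1,0,1) to 12

value((1,0,1), O) = -1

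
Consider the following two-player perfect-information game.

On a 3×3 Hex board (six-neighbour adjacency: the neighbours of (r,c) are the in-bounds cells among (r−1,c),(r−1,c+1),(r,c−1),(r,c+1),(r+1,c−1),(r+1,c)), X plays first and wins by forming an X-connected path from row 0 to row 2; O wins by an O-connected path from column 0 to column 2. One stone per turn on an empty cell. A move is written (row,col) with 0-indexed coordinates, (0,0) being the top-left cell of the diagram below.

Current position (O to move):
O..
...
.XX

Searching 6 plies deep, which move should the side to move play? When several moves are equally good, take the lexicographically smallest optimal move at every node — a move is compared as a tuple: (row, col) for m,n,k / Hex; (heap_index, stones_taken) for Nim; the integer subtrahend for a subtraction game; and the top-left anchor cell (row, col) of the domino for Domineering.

O's best at [O../.../.XX]: (0,2)

ply 1, O at O../.../.XX | (0,1)=-1→OO./.../.XX; (0,2)=+1→O.O/.../.XX*; (1,0)=-1→O../O../.XX; (1,1)=+1→O../.O./.XX; (1,2)=-1→O../..O/.XX; (2,0)=-1→O../.../OXX
ply 2, X at O.O/.../.XX | (0,1)=-1→OXO/.../.XX*; (1,0)=-1→O.O/X../.XX; (1,1)=-1→O.O/.X./.XX; (1,2)=-1→O.O/..X/.XX; (2,0)=-1→O.O/.../XXX
ply 3, O at OXO/.../.XX | (1,0)=-1→OXO/O../.XX; (1,1)=+1→OXO/.O./.XX*; (1,2)=-1→OXO/..O/.XX; (2,0)=-1→OXO/.../OXX
ply 4, X at OXO/.O./.XX | (1,0)=-1→OXO/XO./.XX*; (1,2)=-1→OXO/.OX/.XX; (2,0)=-1→OXO/.O./XXX
ply 5, O at OXO/XO./.XX | (1,2)=-1→OXO/XOO/.XX; (2,0)=+1→OXO/XO./OXX*
ply 6: OXO/XO./OXX is terminal -1 (X); from O../.../.XX depth 6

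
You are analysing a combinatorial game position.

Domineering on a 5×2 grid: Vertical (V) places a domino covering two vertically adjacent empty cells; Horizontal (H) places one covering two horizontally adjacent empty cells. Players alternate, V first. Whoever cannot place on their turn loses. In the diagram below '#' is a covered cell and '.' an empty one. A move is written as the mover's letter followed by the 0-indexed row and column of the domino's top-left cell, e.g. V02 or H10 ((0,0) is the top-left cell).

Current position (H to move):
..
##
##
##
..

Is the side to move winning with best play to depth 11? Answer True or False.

p1 H@[../##/##/##/..]: H00[##/##/##/##/..]+1* H40[../##/##/##/##]+1
p2 V@[##/##/##/##/..] terminal -1; root [../##/##/##/..] d11

H winning at [../##/##/##/..]: True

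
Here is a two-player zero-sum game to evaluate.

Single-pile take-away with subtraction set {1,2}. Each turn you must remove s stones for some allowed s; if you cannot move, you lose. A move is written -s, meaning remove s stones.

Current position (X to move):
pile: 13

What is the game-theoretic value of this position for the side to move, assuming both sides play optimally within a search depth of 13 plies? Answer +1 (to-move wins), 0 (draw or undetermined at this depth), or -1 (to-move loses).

value(13, X) = +1

p1 X@[13]: -1[12]+1* -2[11]-1
p2 O@[12]: -1[11]-1* -2[10]-1
p3 X@[11]: -1[10]-1 -2[9]+1*
p4 O@[9]: -1[8]-1* -2[7]-1
p5 X@[8]: -1[7]-1 -2[6]+1*
p6 O@[6]: -1[5]-1* -2[4]-1
p7 X@[5]: -1[4]-1 -2[3]+1*
p8 O@[3]: -1[2]-1* -2[1]-1
p9 X@[2]: -1[1]-1 -2[0]+1*
p10 O@[0] terminal -1; root [13] d13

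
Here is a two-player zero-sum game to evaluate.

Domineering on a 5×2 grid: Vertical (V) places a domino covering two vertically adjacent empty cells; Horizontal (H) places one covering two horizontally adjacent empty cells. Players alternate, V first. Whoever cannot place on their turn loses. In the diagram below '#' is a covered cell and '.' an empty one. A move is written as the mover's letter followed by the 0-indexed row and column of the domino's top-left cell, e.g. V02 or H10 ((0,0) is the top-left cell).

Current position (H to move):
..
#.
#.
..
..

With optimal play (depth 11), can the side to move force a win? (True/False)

H winning at [../#./#./../..]: True

p1 H@[../#./#./../..]: H00[##/#./#./../..]-1 H30[../#./#./##/..]+1* H40[../#./#./../##]+1
p2 V@[../#./#./##/..]: V01[.#/##/#./##/..]-1* V11[../##/##/##/..]-1
p3 H@[.#/##/#./##/..]: H40[.#/##/#./##/##]+1*
p4 V@[.#/##/#./##/##] terminal -1; root [../#./#./../..] d11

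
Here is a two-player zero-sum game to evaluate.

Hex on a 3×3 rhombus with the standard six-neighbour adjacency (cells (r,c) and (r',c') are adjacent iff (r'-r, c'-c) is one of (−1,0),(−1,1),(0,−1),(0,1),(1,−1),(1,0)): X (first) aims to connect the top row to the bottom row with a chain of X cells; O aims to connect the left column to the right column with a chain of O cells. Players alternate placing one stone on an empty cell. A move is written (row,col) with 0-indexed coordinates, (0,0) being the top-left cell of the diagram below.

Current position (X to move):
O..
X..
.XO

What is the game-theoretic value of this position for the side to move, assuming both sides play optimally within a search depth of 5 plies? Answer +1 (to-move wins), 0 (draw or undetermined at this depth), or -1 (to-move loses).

[O../X../.XO] X move#1: (0,1):+1/OX./X../.XO*, (0,2):+1/O.X/X../.XO, (1,1):+1/O../XX./.XO, (1,2):+1/O../X.X/.XO, (2,0):+1/O../X../XXO
[OX./X../.XO] O move#2: (0,2):-1/OXO/X../.XO*, (1,1):-1/OX./XO./.XO, (1,2):-1/OX./X.O/.XO, (2,0):-1/OX./X../OXO
[OXO/X../.XO] X move#3: (1,1):+1/OXO/XX./.XO*, (1,2):+1/OXO/X.X/.XO, (2,0):+1/OXO/X../XXO
[OXO/XX./.XO] end (terminal -1, O#4); searched O../X../.XO to 5

value(O../X../.XO, X) = +1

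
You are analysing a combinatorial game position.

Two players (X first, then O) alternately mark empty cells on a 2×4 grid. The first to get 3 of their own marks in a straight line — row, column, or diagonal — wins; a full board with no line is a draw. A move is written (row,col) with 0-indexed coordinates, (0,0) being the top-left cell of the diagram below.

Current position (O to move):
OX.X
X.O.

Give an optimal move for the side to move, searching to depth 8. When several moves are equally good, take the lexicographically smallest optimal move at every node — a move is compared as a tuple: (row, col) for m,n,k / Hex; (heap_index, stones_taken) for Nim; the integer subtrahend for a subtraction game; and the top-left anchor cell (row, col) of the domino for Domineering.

O's best at [OX.X/X.O.]: (0,2)

p1 O@[OX.X/X.O.]: (0,2)[OXOX/X.O.]+0* (1,1)[OX.X/XOO.]-1 (1,3)[OX.X/X.OO]-1
p2 X@[OXOX/X.O.]: (1,1)[OXOX/XXO.]+0* (1,3)[OXOX/X.OX]+0
p3 O@[OXOX/XXO.]: (1,3)[OXOX/XXOO]+0*
p4 X@[OXOX/XXOO] terminal +0; root [OX.X/X.O.] d8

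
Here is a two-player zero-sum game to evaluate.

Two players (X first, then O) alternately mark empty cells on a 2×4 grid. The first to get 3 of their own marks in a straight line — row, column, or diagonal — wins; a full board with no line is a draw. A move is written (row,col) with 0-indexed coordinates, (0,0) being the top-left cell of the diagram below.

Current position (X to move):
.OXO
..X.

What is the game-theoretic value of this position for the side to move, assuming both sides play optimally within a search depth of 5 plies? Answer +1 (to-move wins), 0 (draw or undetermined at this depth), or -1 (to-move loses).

value(.OXO/..X., X) = +1

ply 1, X at .OXO/..X. | (0,0)=+0→XOXO/..X.; (1,0)=+0→.OXO/X.X.; (1,1)=+1→.OXO/.XX.*; (1,3)=+0→.OXO/..XX
ply 2, O at .OXO/.XX. | (0,0)=-1→OOXO/.XX.*; (1,0)=-1→.OXO/OXX.; (1,3)=-1→.OXO/.XXO
ply 3, X at OOXO/.XX. | (1,0)=+1→OOXO/XXX.*; (1,3)=+1→OOXO/.XXX
ply 4: OOXO/XXX. is terminal -1 (O); from .OXO/..X. depth 5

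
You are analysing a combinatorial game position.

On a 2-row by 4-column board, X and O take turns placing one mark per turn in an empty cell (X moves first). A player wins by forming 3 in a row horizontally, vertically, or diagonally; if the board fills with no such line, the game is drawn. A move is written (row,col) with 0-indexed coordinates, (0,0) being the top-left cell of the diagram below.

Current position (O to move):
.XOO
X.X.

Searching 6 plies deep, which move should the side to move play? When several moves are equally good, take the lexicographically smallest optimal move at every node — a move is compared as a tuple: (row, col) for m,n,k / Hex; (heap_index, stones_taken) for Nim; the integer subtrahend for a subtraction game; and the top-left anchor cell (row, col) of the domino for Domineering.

[.XOO/X.X.] O move#1: (0,0):-1/OXOO/X.X., (1,1):+0/.XOO/XOX.*, (1,3):-1/.XOO/X.XO
[.XOO/XOX.] X move#2: (0,0):+0/XXOO/XOX.*, (1,3):+0/.XOO/XOXX
[XXOO/XOX.] O move#3: (1,3):+0/XXOO/XOXO*
[XXOO/XOXO] end (terminal +0, X#4); searched .XOO/X.X. to 6

O's best at [.XOO/X.X.]: (1,1)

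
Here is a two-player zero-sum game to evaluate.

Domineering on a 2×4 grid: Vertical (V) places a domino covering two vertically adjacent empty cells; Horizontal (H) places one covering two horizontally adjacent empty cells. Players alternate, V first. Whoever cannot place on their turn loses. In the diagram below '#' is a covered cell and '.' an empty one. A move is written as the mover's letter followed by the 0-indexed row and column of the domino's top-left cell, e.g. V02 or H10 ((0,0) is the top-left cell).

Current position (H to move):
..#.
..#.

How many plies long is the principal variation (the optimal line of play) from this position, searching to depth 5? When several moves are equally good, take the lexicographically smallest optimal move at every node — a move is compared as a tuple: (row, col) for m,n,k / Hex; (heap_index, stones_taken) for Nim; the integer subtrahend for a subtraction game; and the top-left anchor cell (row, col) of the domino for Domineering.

PV length from [..#./..#.]: 3 plies

ply 1, H at ..#./..#. | H00=+1→###./..#.*; H10=+1→..#./###.
ply 2, V at ###./..#. | V03=-1→####/..##*
ply 3, H at ####/..## | H10=+1→####/####*
ply 4: ####/#### is terminal -1 (V); from ..#./..#. depth 5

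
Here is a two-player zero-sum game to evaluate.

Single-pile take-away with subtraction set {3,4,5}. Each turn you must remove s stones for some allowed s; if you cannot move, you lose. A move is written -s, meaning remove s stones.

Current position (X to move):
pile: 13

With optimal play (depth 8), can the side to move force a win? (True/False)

X winning at [13]: True

ply 1, X at 13 | -3=+1→10*; -4=+1→9; -5=+1→8
ply 2, O at 10 | -3=-1→7*; -4=-1→6; -5=-1→5
ply 3, X at 7 | -3=-1→4; -4=-1→3; -5=+1→2*
ply 4: 2 is terminal -1 (O); from 13 depth 8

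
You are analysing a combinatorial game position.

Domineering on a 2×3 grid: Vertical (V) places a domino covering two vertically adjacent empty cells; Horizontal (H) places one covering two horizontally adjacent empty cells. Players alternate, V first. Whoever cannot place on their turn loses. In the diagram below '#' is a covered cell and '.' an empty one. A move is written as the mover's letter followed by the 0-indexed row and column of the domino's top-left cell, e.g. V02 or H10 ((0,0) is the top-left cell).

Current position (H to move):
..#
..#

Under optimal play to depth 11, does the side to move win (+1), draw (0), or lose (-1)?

ply 1, H at ..#/..# | H00=+1→###/..#*; H10=+1→..#/###
ply 2: ###/..# is terminal -1 (V); from ..#/..# depth 11

value(..#/..#, H) = +1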